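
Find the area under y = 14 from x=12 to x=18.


The area under a constant function y = 14 is a rectangle.
Width = 18 - 12 = 6
Height = 14
Area = width * height
= 6 * 14
= 84

84


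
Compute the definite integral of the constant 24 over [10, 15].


The integral of a constant k over [a, b] equals k * (b - a).
integral from 10 to 15 of 24 dx
= 24 * (15 - 10)
= 24 * 5
= 120

120


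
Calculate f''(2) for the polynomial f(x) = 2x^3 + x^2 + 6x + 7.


First derivative:
f'(x) = 6x^2 + 2x + 6
Second derivative:
f''(x) = 12x + 2
Substitute x = 2:
f''(2) = 12 * 2 + 2
= 24 + 2
= 26

26


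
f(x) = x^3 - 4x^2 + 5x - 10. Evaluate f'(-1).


Differentiate f(x) = x^3 - 4x^2 + 5x - 10 term by term:
f'(x) = 3x^2 - 8x + 5
Substitute x = -1:
f'(-1) = 3 * (-1)^2 - 8 * (-1) + 5
= 3 + 8 + 5
= 16

16


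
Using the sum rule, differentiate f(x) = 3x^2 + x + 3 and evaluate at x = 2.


Differentiate term by term using power and sum rules:
f(x) = 3x^2 + x + 3
f'(x) = 6x + 1
Substitute x = 2:
f'(2) = 6 * 2 + 1
= 12 + 1
= 13

13


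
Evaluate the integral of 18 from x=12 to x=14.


The integral of a constant k over [a, b] equals k * (b - a).
integral from 12 to 14 of 18 dx
= 18 * (14 - 12)
= 18 * 2
= 36

36


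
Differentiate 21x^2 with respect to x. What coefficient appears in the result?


We apply the power rule: d/dx [ax^n] = a*n * x^(n-1)
d/dx [21x^2]
= 21 * 2 * x^(2-1)
= 42x
The coefficient is 42

42


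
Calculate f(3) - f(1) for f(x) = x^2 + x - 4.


Net change = f(b) - f(a)
f(x) = x^2 + x - 4
Compute f(3):
f(3) = 1 * 3^2 + 1 * 3 - 4
= 9 + 3 - 4
= 8
Compute f(1):
f(1) = 1 * 1^2 + 1 * 1 - 4
= 1 + 1 - 4
= -2
Net change = 8 - (-2) = 10

10


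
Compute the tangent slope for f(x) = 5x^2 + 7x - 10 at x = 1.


The slope of the tangent line equals f'(x) at the point.
f(x) = 5x^2 + 7x - 10
f'(x) = 10x + 7
At x = 1:
f'(1) = 10 * 1 + 7
= 10 + 7
= 17

17


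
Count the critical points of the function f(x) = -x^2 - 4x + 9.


Find where f'(x) = 0:
f'(x) = -2x - 4
Set f'(x) = 0:
-2x - 4 = 0
x = 4 / (-2) = -2
This is a linear equation in x, so there is exactly one solution.
Number of critical points: 1

1


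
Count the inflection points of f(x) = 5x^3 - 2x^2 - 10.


Inflection points occur where f''(x) = 0 and concavity changes.
f(x) = 5x^3 - 2x^2 - 10
f'(x) = 15x^2 - 4x
f''(x) = 30x - 4
Set f''(x) = 0:
30x - 4 = 0
x = 4 / 30 = 2/15
Since f''(x) is linear (degree 1), it changes sign at this point.
Therefore there is exactly 1 inflection point.

1


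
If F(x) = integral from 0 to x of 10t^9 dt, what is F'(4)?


By the Fundamental Theorem of Calculus (Part 1):
If F(x) = integral from 0 to x of f(t) dt, then F'(x) = f(x)
Here f(t) = 10t^9
So F'(x) = 10x^9
Evaluate at x = 4:
F'(4) = 10 * 4^9
= 10 * 262144
= 2621440

2621440


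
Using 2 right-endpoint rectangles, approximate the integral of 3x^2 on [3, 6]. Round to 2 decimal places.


Right Riemann sum uses right endpoints of each subinterval.
Interval: [3, 6], n = 2
dx = (6 - 3) / 2 = 3/2
Right endpoints: [9/2, 6]
f values: [243/4, 108]
Sum = dx * (sum of f values)
= 3/2 * 675/4
= 2025/8 ≈ 253.13

253.13


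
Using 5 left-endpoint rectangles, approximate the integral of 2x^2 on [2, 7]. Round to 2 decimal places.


Left Riemann sum uses left endpoints of each subinterval.
Interval: [2, 7], n = 5
dx = (7 - 2) / 5 = 1
Left endpoints: [2, 3, 4, 5, 6]
f values: [8, 18, 32, 50, 72]
Sum = dx * (sum of f values)
= 1 * 180
= 180 = 180.00

180.00


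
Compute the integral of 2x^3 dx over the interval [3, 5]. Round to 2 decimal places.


Find the antiderivative of 2x^3:
F(x) = 2/4 * x^4
Apply the Fundamental Theorem of Calculus:
F(5) - F(3)
= 2/4 * 5^4 - 2/4 * 3^4
= 2/4 * (625 - 81)
= 2/4 * 544
= 272 = 272.00

272.00


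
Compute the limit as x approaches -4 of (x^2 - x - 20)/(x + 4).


Direct substitution gives 0/0, so we factor the numerator.
Factor: (x^2 - x - 20) = (x + 4)(x - 5)
Cancel the common factor (x + 4):
(x^2 - x - 20)/(x + 4) = (x - 5)
Now substitute x = -4:
= (-4) - (5) = -9

-9


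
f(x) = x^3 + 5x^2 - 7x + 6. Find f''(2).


First derivative:
f'(x) = 3x^2 + 10x - 7
Second derivative:
f''(x) = 6x + 10
Substitute x = 2:
f''(2) = 6 * 2 + 10
= 12 + 10
= 22

22


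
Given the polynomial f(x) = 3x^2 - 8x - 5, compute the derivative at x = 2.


Differentiate term by term using power and sum rules:
f(x) = 3x^2 - 8x - 5
f'(x) = 6x - 8
Substitute x = 2:
f'(2) = 6 * 2 - 8
= 12 - 8
= 4

4


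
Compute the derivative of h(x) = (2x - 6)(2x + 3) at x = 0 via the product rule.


Let u(x) = 2x - 6 and v(x) = 2x + 3
u'(x) = 2
v'(x) = 2
Product rule: h'(x) = u'(x)*v(x) + u(x)*v'(x)
= 2 * (2x + 3) + (2x - 6) * 2
At x = 0:
u(0) = 2 * 0 - 6 = -6
v(0) = 2 * 0 + 3 = 3
h'(0) = 2 * 3 + (-6) * 2
= 6 - 12
= -6

-6


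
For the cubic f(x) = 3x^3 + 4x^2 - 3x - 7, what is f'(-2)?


Differentiate f(x) = 3x^3 + 4x^2 - 3x - 7 term by term:
f'(x) = 9x^2 + 8x - 3
Substitute x = -2:
f'(-2) = 9 * (-2)^2 + 8 * (-2) - 3
= 36 - 16 - 3
= 17

17


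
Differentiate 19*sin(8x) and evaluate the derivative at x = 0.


Apply the chain rule to differentiate 19*sin(8x):
d/dx [19*sin(8x)]
= 19 * cos(8x) * d/dx(8x)
= 19 * 8 * cos(8x)
= 152 * cos(8x)
Evaluate at x = 0:
= 152 * cos(0)
= 152 * 1
= 152

152


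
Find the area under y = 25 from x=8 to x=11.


The area under a constant function y = 25 is a rectangle.
Width = 11 - 8 = 3
Height = 25
Area = width * height
= 3 * 25
= 75

75


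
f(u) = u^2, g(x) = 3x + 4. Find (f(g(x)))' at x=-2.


Using the chain rule: (f(g(x)))' = f'(g(x)) * g'(x)
First, find g(-2):
g(-2) = 3 * (-2) + 4 = -2
Next, f'(u) = 2u
And g'(x) = 3
So f'(g(-2)) * g'(-2)
= 2 * (-2) * 3
= -12

-12


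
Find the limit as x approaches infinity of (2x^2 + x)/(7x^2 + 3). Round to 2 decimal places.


For limits at infinity with equal-degree polynomials,
we compare leading coefficients.
Numerator leading term: 2x^2
Denominator leading term: 7x^2
Divide both by x^2:
lim = (2 + 1/x) / (7 + 3/x^2)
As x -> infinity, the 1/x and 1/x^2 terms vanish:
= 2/7 ≈ 0.29

0.29


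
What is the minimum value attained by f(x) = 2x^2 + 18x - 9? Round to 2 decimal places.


For a quadratic f(x) = ax^2 + bx + c with a > 0, the minimum is at the vertex.
Vertex x-coordinate: x = -b/(2a)
x = -(18) / (2 * 2)
x = -18/4 = -9/2
Substitute back to find the minimum value:
f(-9/2) = 2 * (-9/2)^2 + 18 * (-9/2) - 9
= 81/2 - 81 - 9
= -99/2 = -49.50

-49.50


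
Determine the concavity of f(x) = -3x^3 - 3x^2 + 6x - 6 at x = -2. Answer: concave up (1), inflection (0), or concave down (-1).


Concavity is determined by the sign of f''(x).
f(x) = -3x^3 - 3x^2 + 6x - 6
f'(x) = -9x^2 - 6x + 6
f''(x) = -18x - 6
f''(-2) = -18 * (-2) - 6
= 36 - 6
= 30
Since f''(-2) > 0, the function is concave up (1)

1


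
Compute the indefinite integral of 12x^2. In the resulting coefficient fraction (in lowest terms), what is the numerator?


Apply the power rule for integration:
integral of ax^n dx = a/(n+1) * x^(n+1) + C
integral of 12x^2 dx
= 12/3 * x^3 + C
= 4 * x^3 + C
The coefficient in lowest terms is 4 = 4/1, so its numerator is 4

4


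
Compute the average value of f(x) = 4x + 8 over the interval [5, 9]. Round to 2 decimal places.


Average value = 1/(b-a) * integral from a to b of f(x) dx
First compute the integral of 4x + 8:
F(x) = 2x^2 + 8x
F(9) = 2 * 81 + 8 * 9 = 234
F(5) = 2 * 25 + 8 * 5 = 90
Integral = 234 - 90 = 144
Average = 144 / (9 - 5) = 144 / 4
= 36 = 36.00

36.00


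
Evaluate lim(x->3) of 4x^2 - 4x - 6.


Since polynomials are continuous, we use direct substitution.
lim(x->3) of 4x^2 - 4x - 6
= 4 * 3^2 - 4 * 3 - 6
= 36 - 12 - 6
= 18

18


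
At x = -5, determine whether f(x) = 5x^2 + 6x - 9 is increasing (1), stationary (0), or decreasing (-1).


Compute f'(x) to determine behavior:
f'(x) = 10x + 6
f'(-5) = 10 * (-5) + 6
= -50 + 6
= -44
Since f'(-5) < 0, the function is decreasing (-1)

-1


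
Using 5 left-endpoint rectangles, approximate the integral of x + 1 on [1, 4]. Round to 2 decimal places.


Left Riemann sum uses left endpoints of each subinterval.
Interval: [1, 4], n = 5
dx = (4 - 1) / 5 = 3/5
Left endpoints: [1, 8/5, 11/5, 14/5, 17/5]
f values: [2, 13/5, 16/5, 19/5, 22/5]
Sum = dx * (sum of f values)
= 3/5 * 16
= 48/5 = 9.60

9.60


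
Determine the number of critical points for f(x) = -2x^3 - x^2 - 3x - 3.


Find where f'(x) = 0:
f(x) = -2x^3 - x^2 - 3x - 3
f'(x) = -6x^2 - 2x - 3
This is a quadratic in x. Use the discriminant to count real roots.
Discriminant = (-2)^2 - 4 * (-6) * (-3)
= 4 - 72
= -68
Since discriminant < 0, f'(x) = 0 has no real solutions.
Number of critical points: 0

0


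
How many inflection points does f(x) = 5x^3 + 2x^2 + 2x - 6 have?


Inflection points occur where f''(x) = 0 and concavity changes.
f(x) = 5x^3 + 2x^2 + 2x - 6
f'(x) = 15x^2 + 4x + 2
f''(x) = 30x + 4
Set f''(x) = 0:
30x + 4 = 0
x = -4 / 30 = -2/15
Since f''(x) is linear (degree 1), it changes sign at this point.
Therefore there is exactly 1 inflection point.

1


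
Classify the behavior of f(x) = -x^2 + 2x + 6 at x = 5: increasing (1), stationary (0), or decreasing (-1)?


Compute f'(x) to determine behavior:
f'(x) = -2x + 2
f'(5) = -2 * 5 + 2
= -10 + 2
= -8
Since f'(5) < 0, the function is decreasing (-1)

-1


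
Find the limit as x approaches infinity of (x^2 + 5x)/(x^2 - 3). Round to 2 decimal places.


For limits at infinity with equal-degree polynomials,
we compare leading coefficients.
Numerator leading term: x^2
Denominator leading term: x^2
Divide both by x^2:
lim = (1 + 5/x) / (1 - 3/x^2)
As x -> infinity, the 1/x and 1/x^2 terms vanish:
= 1/1 = 1 = 1.00

1.00


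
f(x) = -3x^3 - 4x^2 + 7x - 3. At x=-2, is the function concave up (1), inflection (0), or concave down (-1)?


Concavity is determined by the sign of f''(x).
f(x) = -3x^3 - 4x^2 + 7x - 3
f'(x) = -9x^2 - 8x + 7
f''(x) = -18x - 8
f''(-2) = -18 * (-2) - 8
= 36 - 8
= 28
Since f''(-2) > 0, the function is concave up (1)

1


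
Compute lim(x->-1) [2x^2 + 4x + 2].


Since polynomials are continuous, we use direct substitution.
lim(x->-1) of 2x^2 + 4x + 2
= 2 * (-1)^2 + 4 * (-1) + 2
= 2 - 4 + 2
= 0

0


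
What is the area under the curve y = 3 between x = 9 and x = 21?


The area under a constant function y = 3 is a rectangle.
Width = 21 - 9 = 12
Height = 3
Area = width * height
= 12 * 3
= 36

36


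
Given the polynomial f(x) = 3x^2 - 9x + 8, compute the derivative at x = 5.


Differentiate term by term using power and sum rules:
f(x) = 3x^2 - 9x + 8
f'(x) = 6x - 9
Substitute x = 5:
f'(5) = 6 * 5 - 9
= 30 - 9
= 21

21


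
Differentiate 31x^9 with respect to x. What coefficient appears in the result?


We apply the power rule: d/dx [ax^n] = a*n * x^(n-1)
d/dx [31x^9]
= 31 * 9 * x^(9-1)
= 279x^8
The coefficient is 279

279


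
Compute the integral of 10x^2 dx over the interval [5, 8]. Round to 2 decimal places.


Find the antiderivative of 10x^2:
F(x) = 10/3 * x^3
Apply the Fundamental Theorem of Calculus:
F(8) - F(5)
= 10/3 * 8^3 - 10/3 * 5^3
= 10/3 * (512 - 125)
= 10/3 * 387
= 1290 = 1290.00

1290.00


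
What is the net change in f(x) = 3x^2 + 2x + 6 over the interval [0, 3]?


Net change = f(b) - f(a)
f(x) = 3x^2 + 2x + 6
Compute f(3):
f(3) = 3 * 3^2 + 2 * 3 + 6
= 27 + 6 + 6
= 39
Compute f(0):
f(0) = 3 * 0^2 + 2 * 0 + 6
= 0 + 0 + 6
= 6
Net change = 39 - 6 = 33

33


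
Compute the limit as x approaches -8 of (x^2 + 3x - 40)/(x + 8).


Direct substitution gives 0/0, so we factor the numerator.
Factor: (x^2 + 3x - 40) = (x + 8)(x - 5)
Cancel the common factor (x + 8):
(x^2 + 3x - 40)/(x + 8) = (x - 5)
Now substitute x = -8:
= (-8) - (5) = -13

-13


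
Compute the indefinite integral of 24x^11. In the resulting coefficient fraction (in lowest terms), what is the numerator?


Apply the power rule for integration:
integral of ax^n dx = a/(n+1) * x^(n+1) + C
integral of 24x^11 dx
= 24/12 * x^12 + C
= 2 * x^12 + C
The coefficient in lowest terms is 2 = 2/1, so its numerator is 2

2


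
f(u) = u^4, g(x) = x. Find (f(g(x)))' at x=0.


Using the chain rule: (f(g(x)))' = f'(g(x)) * g'(x)
First, find g(0):
g(0) = 1 * 0 + 0 = 0
Next, f'(u) = 4u^3
And g'(x) = 1
So f'(g(0)) * g'(0)
= 4 * 0^3 * 1
= 4 * 0 * 1
= 0

0


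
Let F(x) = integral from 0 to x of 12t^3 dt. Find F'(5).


By the Fundamental Theorem of Calculus (Part 1):
If F(x) = integral from 0 to x of f(t) dt, then F'(x) = f(x)
Here f(t) = 12t^3
So F'(x) = 12x^3
Evaluate at x = 5:
F'(5) = 12 * 5^3
= 12 * 125
= 1500

1500


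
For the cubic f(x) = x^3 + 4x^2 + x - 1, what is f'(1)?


Differentiate f(x) = x^3 + 4x^2 + x - 1 term by term:
f'(x) = 3x^2 + 8x + 1
Substitute x = 1:
f'(1) = 3 * 1^2 + 8 * 1 + 1
= 3 + 8 + 1
= 12

12


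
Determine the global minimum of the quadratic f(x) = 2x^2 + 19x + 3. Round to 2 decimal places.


For a quadratic f(x) = ax^2 + bx + c with a > 0, the minimum is at the vertex.
Vertex x-coordinate: x = -b/(2a)
x = -(19) / (2 * 2)
x = -19/4
Substitute back to find the minimum value:
f(-19/4) = 2 * (-19/4)^2 + 19 * (-19/4) + 3
= 361/8 - 361/4 + 3
= -337/8 ≈ -42.13

-42.13


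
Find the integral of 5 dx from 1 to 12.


The integral of a constant k over [a, b] equals k * (b - a).
integral from 1 to 12 of 5 dx
= 5 * (12 - 1)
= 5 * 11
= 55

55


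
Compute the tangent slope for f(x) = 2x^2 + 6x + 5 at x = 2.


The slope of the tangent line equals f'(x) at the point.
f(x) = 2x^2 + 6x + 5
f'(x) = 4x + 6
At x = 2:
f'(2) = 4 * 2 + 6
= 8 + 6
= 14

14


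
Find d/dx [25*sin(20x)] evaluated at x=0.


Apply the chain rule to differentiate 25*sin(20x):
d/dx [25*sin(20x)]
= 25 * cos(20x) * d/dx(20x)
= 25 * 20 * cos(20x)
= 500 * cos(20x)
Evaluate at x = 0:
= 500 * cos(0)
= 500 * 1
= 500

500


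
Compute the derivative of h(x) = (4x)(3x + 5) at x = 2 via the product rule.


Let u(x) = 4x and v(x) = 3x + 5
u'(x) = 4
v'(x) = 3
Product rule: h'(x) = u'(x)*v(x) + u(x)*v'(x)
= 4 * (3x + 5) + (4x) * 3
At x = 2:
u(2) = 4 * 2 + 0 = 8
v(2) = 3 * 2 + 5 = 11
h'(2) = 4 * 11 + 8 * 3
= 44 + 24
= 68

68


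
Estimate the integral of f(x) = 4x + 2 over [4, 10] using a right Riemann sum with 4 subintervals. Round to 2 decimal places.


Right Riemann sum uses right endpoints of each subinterval.
Interval: [4, 10], n = 4
dx = (10 - 4) / 4 = 3/2
Right endpoints: [11/2, 7, 17/2, 10]
f values: [24, 30, 36, 42]
Sum = dx * (sum of f values)
= 3/2 * 132
= 198 = 198.00

198.00


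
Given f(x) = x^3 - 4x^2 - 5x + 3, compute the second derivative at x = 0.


First derivative:
f'(x) = 3x^2 - 8x - 5
Second derivative:
f''(x) = 6x - 8
Substitute x = 0:
f''(0) = 6 * 0 - 8
= 0 - 8
= -8

-8


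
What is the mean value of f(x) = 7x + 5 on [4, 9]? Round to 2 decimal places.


Average value = 1/(b-a) * integral from a to b of f(x) dx
First compute the integral of 7x + 5:
F(x) = (7/2)x^2 + 5x
F(9) = 7/2 * 81 + 5 * 9 = 657/2
F(4) = 7/2 * 16 + 5 * 4 = 76
Integral = 657/2 - 76 = 505/2
Average = (505/2) / (9 - 4) = (505/2) / 5
= 101/2 = 50.50

50.50


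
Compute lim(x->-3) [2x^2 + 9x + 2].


Since polynomials are continuous, we use direct substitution.
lim(x->-3) of 2x^2 + 9x + 2
= 2 * (-3)^2 + 9 * (-3) + 2
= 18 - 27 + 2
= -7

-7


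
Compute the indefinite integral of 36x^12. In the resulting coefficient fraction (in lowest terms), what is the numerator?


Apply the power rule for integration:
integral of ax^n dx = a/(n+1) * x^(n+1) + C
integral of 36x^12 dx
= 36/13 * x^13 + C
The coefficient in lowest terms is 36/13, and its numerator is 36

36


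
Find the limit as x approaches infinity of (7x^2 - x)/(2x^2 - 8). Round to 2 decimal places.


For limits at infinity with equal-degree polynomials,
we compare leading coefficients.
Numerator leading term: 7x^2
Denominator leading term: 2x^2
Divide both by x^2:
lim = (7 - 1/x) / (2 - 8/x^2)
As x -> infinity, the 1/x and 1/x^2 terms vanish:
= 7/2 = 3.50

3.50


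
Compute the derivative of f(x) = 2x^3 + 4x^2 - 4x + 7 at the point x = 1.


Differentiate f(x) = 2x^3 + 4x^2 - 4x + 7 term by term:
f'(x) = 6x^2 + 8x - 4
Substitute x = 1:
f'(1) = 6 * 1^2 + 8 * 1 - 4
= 6 + 8 - 4
= 10

10


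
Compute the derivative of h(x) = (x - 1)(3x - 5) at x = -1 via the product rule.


Let u(x) = x - 1 and v(x) = 3x - 5
u'(x) = 1
v'(x) = 3
Product rule: h'(x) = u'(x)*v(x) + u(x)*v'(x)
= 1 * (3x - 5) + (x - 1) * 3
At x = -1:
u(-1) = 1 * (-1) - 1 = -2
v(-1) = 3 * (-1) - 5 = -8
h'(-1) = 1 * (-8) + (-2) * 3
= -8 - 6
= -14

-14


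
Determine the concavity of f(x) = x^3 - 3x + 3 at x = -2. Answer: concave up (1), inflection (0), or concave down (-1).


Concavity is determined by the sign of f''(x).
f(x) = x^3 - 3x + 3
f'(x) = 3x^2 - 3
f''(x) = 6x
f''(-2) = 6 * (-2) + 0
= -12 + 0
= -12
Since f''(-2) < 0, the function is concave down (-1)

-1


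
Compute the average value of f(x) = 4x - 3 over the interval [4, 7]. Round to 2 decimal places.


Average value = 1/(b-a) * integral from a to b of f(x) dx
First compute the integral of 4x - 3:
F(x) = 2x^2 - 3x
F(7) = 2 * 49 - 3 * 7 = 77
F(4) = 2 * 16 - 3 * 4 = 20
Integral = 77 - 20 = 57
Average = 57 / (7 - 4) = 57 / 3
= 19 = 19.00

19.00


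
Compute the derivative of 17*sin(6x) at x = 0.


Apply the chain rule to differentiate 17*sin(6x):
d/dx [17*sin(6x)]
= 17 * cos(6x) * d/dx(6x)
= 17 * 6 * cos(6x)
= 102 * cos(6x)
Evaluate at x = 0:
= 102 * cos(0)
= 102 * 1
= 102

102


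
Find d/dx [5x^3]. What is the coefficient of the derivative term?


We apply the power rule: d/dx [ax^n] = a*n * x^(n-1)
d/dx [5x^3]
= 5 * 3 * x^(3-1)
= 15x^2
The coefficient is 15

15


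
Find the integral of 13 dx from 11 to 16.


The integral of a constant k over [a, b] equals k * (b - a).
integral from 11 to 16 of 13 dx
= 13 * (16 - 11)
= 13 * 5
= 65

65


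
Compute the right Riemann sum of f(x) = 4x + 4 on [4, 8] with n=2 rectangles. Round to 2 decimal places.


Right Riemann sum uses right endpoints of each subinterval.
Interval: [4, 8], n = 2
dx = (8 - 4) / 2 = 2
Right endpoints: [6, 8]
f values: [28, 36]
Sum = dx * (sum of f values)
= 2 * 64
= 128 = 128.00

128.00


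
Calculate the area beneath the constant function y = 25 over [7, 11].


The area under a constant function y = 25 is a rectangle.
Width = 11 - 7 = 4
Height = 25
Area = width * height
= 4 * 25
= 100

100


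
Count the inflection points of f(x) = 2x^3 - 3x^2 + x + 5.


Inflection points occur where f''(x) = 0 and concavity changes.
f(x) = 2x^3 - 3x^2 + x + 5
f'(x) = 6x^2 - 6x + 1
f''(x) = 12x - 6
Set f''(x) = 0:
12x - 6 = 0
x = 6 / 12 = 1/2
Since f''(x) is linear (degree 1), it changes sign at this point.
Therefore there is exactly 1 inflection point.

1


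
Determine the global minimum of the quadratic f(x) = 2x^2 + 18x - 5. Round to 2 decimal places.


For a quadratic f(x) = ax^2 + bx + c with a > 0, the minimum is at the vertex.
Vertex x-coordinate: x = -b/(2a)
x = -(18) / (2 * 2)
x = -18/4 = -9/2
Substitute back to find the minimum value:
f(-9/2) = 2 * (-9/2)^2 + 18 * (-9/2) - 5
= 81/2 - 81 - 5
= -91/2 = -45.50

-45.50


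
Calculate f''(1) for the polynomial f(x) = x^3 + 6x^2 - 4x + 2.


First derivative:
f'(x) = 3x^2 + 12x - 4
Second derivative:
f''(x) = 6x + 12
Substitute x = 1:
f''(1) = 6 * 1 + 12
= 6 + 12
= 18

18


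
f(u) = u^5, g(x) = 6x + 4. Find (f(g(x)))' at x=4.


Using the chain rule: (f(g(x)))' = f'(g(x)) * g'(x)
First, find g(4):
g(4) = 6 * 4 + 4 = 28
Next, f'(u) = 5u^4
And g'(x) = 6
So f'(g(4)) * g'(4)
= 5 * 28^4 * 6
= 5 * 614656 * 6
= 18439680

18439680


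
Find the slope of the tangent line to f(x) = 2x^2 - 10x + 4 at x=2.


The slope of the tangent line equals f'(x) at the point.
f(x) = 2x^2 - 10x + 4
f'(x) = 4x - 10
At x = 2:
f'(2) = 4 * 2 - 10
= 8 - 10
= -2

-2


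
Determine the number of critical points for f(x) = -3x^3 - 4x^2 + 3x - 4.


Find where f'(x) = 0:
f(x) = -3x^3 - 4x^2 + 3x - 4
f'(x) = -9x^2 - 8x + 3
This is a quadratic in x. Use the discriminant to count real roots.
Discriminant = (-8)^2 - 4 * (-9) * 3
= 64 - (-108)
= 172
Since discriminant > 0, f'(x) = 0 has 2 real solutions.
Number of critical points: 2

2


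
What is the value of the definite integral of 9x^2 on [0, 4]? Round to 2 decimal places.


Find the antiderivative of 9x^2:
F(x) = 9/3 * x^3
Apply the Fundamental Theorem of Calculus:
F(4) - F(0)
= 9/3 * 4^3 - 9/3 * 0^3
= 9/3 * (64 - 0)
= 9/3 * 64
= 192 = 192.00

192.00


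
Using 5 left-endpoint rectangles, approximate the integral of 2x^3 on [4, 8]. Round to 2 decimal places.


Left Riemann sum uses left endpoints of each subinterval.
Interval: [4, 8], n = 5
dx = (8 - 4) / 5 = 4/5
Left endpoints: [4, 24/5, 28/5, 32/5, 36/5]
f values: [128, 27648/125, 43904/125, 65536/125, 93312/125]
Sum = dx * (sum of f values)
= 4/5 * 9856/5
= 39424/25 = 1576.96

1576.96


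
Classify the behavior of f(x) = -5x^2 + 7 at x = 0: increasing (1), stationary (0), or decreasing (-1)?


Compute f'(x) to determine behavior:
f'(x) = -10x
f'(0) = -10 * 0 + 0
= 0 + 0
= 0
Since f'(0) = 0, the function is stationary (0)

0


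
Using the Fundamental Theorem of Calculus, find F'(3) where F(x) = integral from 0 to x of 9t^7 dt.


By the Fundamental Theorem of Calculus (Part 1):
If F(x) = integral from 0 to x of f(t) dt, then F'(x) = f(x)
Here f(t) = 9t^7
So F'(x) = 9x^7
Evaluate at x = 3:
F'(3) = 9 * 3^7
= 9 * 2187
= 19683

19683


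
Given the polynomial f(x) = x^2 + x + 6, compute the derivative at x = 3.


Differentiate term by term using power and sum rules:
f(x) = x^2 + x + 6
f'(x) = 2x + 1
Substitute x = 3:
f'(3) = 2 * 3 + 1
= 6 + 1
= 7

7


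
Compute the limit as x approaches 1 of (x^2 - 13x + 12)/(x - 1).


Direct substitution gives 0/0, so we factor the numerator.
Factor: (x^2 - 13x + 12) = (x - 1)(x - 12)
Cancel the common factor (x - 1):
(x^2 - 13x + 12)/(x - 1) = (x - 12)
Now substitute x = 1:
= (1) - (12) = -11

-11


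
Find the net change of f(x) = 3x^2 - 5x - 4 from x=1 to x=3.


Net change = f(b) - f(a)
f(x) = 3x^2 - 5x - 4
Compute f(3):
f(3) = 3 * 3^2 - 5 * 3 - 4
= 27 - 15 - 4
= 8
Compute f(1):
f(1) = 3 * 1^2 - 5 * 1 - 4
= 3 - 5 - 4
= -6
Net change = 8 - (-6) = 14

14


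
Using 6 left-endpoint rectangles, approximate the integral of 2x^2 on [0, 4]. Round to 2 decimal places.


Left Riemann sum uses left endpoints of each subinterval.
Interval: [0, 4], n = 6
dx = (4 - 0) / 6 = 2/3
Left endpoints: [0, 2/3, 4/3, 2, 8/3, 10/3]
f values: [0, 8/9, 32/9, 8, 128/9, 200/9]
Sum = dx * (sum of f values)
= 2/3 * 440/9
= 880/27 ≈ 32.59

32.59


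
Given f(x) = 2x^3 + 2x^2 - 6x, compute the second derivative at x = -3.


First derivative:
f'(x) = 6x^2 + 4x - 6
Second derivative:
f''(x) = 12x + 4
Substitute x = -3:
f''(-3) = 12 * (-3) + 4
= -36 + 4
= -32

-32


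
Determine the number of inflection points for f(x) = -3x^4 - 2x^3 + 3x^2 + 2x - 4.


Inflection points occur where f''(x) = 0 and concavity changes.
f(x) = -3x^4 - 2x^3 + 3x^2 + 2x - 4
f'(x) = -12x^3 - 6x^2 + 6x + 2
f''(x) = -36x^2 - 12x + 6
This is a quadratic in x. Use the discriminant to count real roots.
Discriminant = (-12)^2 - 4 * (-36) * 6
= 144 - (-864)
= 1008
Since discriminant > 0, f''(x) = 0 has 2 distinct real solutions.
A quadratic with two distinct real roots changes sign at each root, so concavity changes at both.
Number of inflection points: 2

2


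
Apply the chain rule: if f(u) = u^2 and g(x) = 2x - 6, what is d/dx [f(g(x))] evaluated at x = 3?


Using the chain rule: (f(g(x)))' = f'(g(x)) * g'(x)
First, find g(3):
g(3) = 2 * 3 - 6 = 0
Next, f'(u) = 2u
And g'(x) = 2
So f'(g(3)) * g'(3)
= 2 * 0 * 2
= 0

0


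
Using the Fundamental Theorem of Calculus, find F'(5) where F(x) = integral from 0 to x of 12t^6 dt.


By the Fundamental Theorem of Calculus (Part 1):
If F(x) = integral from 0 to x of f(t) dt, then F'(x) = f(x)
Here f(t) = 12t^6
So F'(x) = 12x^6
Evaluate at x = 5:
F'(5) = 12 * 5^6
= 12 * 15625
= 187500

187500


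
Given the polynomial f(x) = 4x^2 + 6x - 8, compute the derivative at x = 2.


Differentiate term by term using power and sum rules:
f(x) = 4x^2 + 6x - 8
f'(x) = 8x + 6
Substitute x = 2:
f'(2) = 8 * 2 + 6
= 16 + 6
= 22

22


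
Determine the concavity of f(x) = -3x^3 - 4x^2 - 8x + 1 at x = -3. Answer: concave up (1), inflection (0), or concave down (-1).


Concavity is determined by the sign of f''(x).
f(x) = -3x^3 - 4x^2 - 8x + 1
f'(x) = -9x^2 - 8x - 8
f''(x) = -18x - 8
f''(-3) = -18 * (-3) - 8
= 54 - 8
= 46
Since f''(-3) > 0, the function is concave up (1)

1


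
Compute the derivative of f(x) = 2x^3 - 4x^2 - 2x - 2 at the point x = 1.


Differentiate f(x) = 2x^3 - 4x^2 - 2x - 2 term by term:
f'(x) = 6x^2 - 8x - 2
Substitute x = 1:
f'(1) = 6 * 1^2 - 8 * 1 - 2
= 6 - 8 - 2
= -4

-4


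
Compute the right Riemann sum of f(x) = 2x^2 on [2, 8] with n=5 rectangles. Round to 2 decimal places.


Right Riemann sum uses right endpoints of each subinterval.
Interval: [2, 8], n = 5
dx = (8 - 2) / 5 = 6/5
Right endpoints: [16/5, 22/5, 28/5, 34/5, 8]
f values: [512/25, 968/25, 1568/25, 2312/25, 128]
Sum = dx * (sum of f values)
= 6/5 * 1712/5
= 10272/25 = 410.88

410.88


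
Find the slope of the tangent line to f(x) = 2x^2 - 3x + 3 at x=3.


The slope of the tangent line equals f'(x) at the point.
f(x) = 2x^2 - 3x + 3
f'(x) = 4x - 3
At x = 3:
f'(3) = 4 * 3 - 3
= 12 - 3
= 9

9


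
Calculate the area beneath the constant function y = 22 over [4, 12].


The area under a constant function y = 22 is a rectangle.
Width = 12 - 4 = 8
Height = 22
Area = width * height
= 8 * 22
= 176

176


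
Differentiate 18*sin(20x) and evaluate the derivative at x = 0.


Apply the chain rule to differentiate 18*sin(20x):
d/dx [18*sin(20x)]
= 18 * cos(20x) * d/dx(20x)
= 18 * 20 * cos(20x)
= 360 * cos(20x)
Evaluate at x = 0:
= 360 * cos(0)
= 360 * 1
= 360

360


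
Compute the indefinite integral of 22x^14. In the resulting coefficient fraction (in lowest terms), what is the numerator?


Apply the power rule for integration:
integral of ax^n dx = a/(n+1) * x^(n+1) + C
integral of 22x^14 dx
= 22/15 * x^15 + C
The coefficient in lowest terms is 22/15, and its numerator is 22

22


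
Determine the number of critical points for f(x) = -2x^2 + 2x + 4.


Find where f'(x) = 0:
f'(x) = -4x + 2
Set f'(x) = 0:
-4x + 2 = 0
x = -2 / (-4) = 1/2
This is a linear equation in x, so there is exactly one solution.
Number of critical points: 1

1


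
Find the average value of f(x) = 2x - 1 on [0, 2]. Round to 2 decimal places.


Average value = 1/(b-a) * integral from a to b of f(x) dx
First compute the integral of 2x - 1:
F(x) = x^2 - x
F(2) = 1 * 4 - 1 * 2 = 2
F(0) = 1 * 0 - 1 * 0 = 0
Integral = 2 - 0 = 2
Average = 2 / (2 - 0) = 2 / 2
= 1 = 1.00

1.00


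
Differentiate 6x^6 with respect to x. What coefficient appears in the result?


We apply the power rule: d/dx [ax^n] = a*n * x^(n-1)
d/dx [6x^6]
= 6 * 6 * x^(6-1)
= 36x^5
The coefficient is 36

36


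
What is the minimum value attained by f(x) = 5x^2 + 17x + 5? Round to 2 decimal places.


For a quadratic f(x) = ax^2 + bx + c with a > 0, the minimum is at the vertex.
Vertex x-coordinate: x = -b/(2a)
x = -(17) / (2 * 5)
x = -17/10
Substitute back to find the minimum value:
f(-17/10) = 5 * (-17/10)^2 + 17 * (-17/10) + 5
= 289/20 - 289/10 + 5
= -189/20 = -9.45

-9.45


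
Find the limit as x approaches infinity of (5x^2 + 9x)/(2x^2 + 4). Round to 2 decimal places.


For limits at infinity with equal-degree polynomials,
we compare leading coefficients.
Numerator leading term: 5x^2
Denominator leading term: 2x^2
Divide both by x^2:
lim = (5 + 9/x) / (2 + 4/x^2)
As x -> infinity, the 1/x and 1/x^2 terms vanish:
= 5/2 = 2.50

2.50


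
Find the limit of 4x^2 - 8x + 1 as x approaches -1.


Since polynomials are continuous, we use direct substitution.
lim(x->-1) of 4x^2 - 8x + 1
= 4 * (-1)^2 - 8 * (-1) + 1
= 4 + 8 + 1
= 13

13


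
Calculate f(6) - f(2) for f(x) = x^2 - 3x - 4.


Net change = f(b) - f(a)
f(x) = x^2 - 3x - 4
Compute f(6):
f(6) = 1 * 6^2 - 3 * 6 - 4
= 36 - 18 - 4
= 14
Compute f(2):
f(2) = 1 * 2^2 - 3 * 2 - 4
= 4 - 6 - 4
= -6
Net change = 14 - (-6) = 20

20


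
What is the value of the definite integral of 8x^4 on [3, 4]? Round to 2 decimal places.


Find the antiderivative of 8x^4:
F(x) = 8/5 * x^5
Apply the Fundamental Theorem of Calculus:
F(4) - F(3)
= 8/5 * 4^5 - 8/5 * 3^5
= 8/5 * (1024 - 243)
= 8/5 * 781
= 6248/5 = 1249.60

1249.60


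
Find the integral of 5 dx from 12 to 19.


The integral of a constant k over [a, b] equals k * (b - a).
integral from 12 to 19 of 5 dx
= 5 * (19 - 12)
= 5 * 7
= 35

35


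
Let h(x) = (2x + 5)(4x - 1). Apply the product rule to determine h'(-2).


Let u(x) = 2x + 5 and v(x) = 4x - 1
u'(x) = 2
v'(x) = 4
Product rule: h'(x) = u'(x)*v(x) + u(x)*v'(x)
= 2 * (4x - 1) + (2x + 5) * 4
At x = -2:
u(-2) = 2 * (-2) + 5 = 1
v(-2) = 4 * (-2) - 1 = -9
h'(-2) = 2 * (-9) + 1 * 4
= -18 + 4
= -14

-14


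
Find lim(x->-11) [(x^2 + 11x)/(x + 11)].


Direct substitution gives 0/0, so we factor the numerator.
Factor: (x^2 + 11x) = (x + 11)(x)
Cancel the common factor (x + 11):
(x^2 + 11x)/(x + 11) = (x)
Now substitute x = -11:
= (-11) - (0) = -11

-11


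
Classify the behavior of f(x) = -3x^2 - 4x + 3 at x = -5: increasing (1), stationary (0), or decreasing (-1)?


Compute f'(x) to determine behavior:
f'(x) = -6x - 4
f'(-5) = -6 * (-5) - 4
= 30 - 4
= 26
Since f'(-5) > 0, the function is increasing (1)

1


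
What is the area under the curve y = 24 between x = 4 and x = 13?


The area under a constant function y = 24 is a rectangle.
Width = 13 - 4 = 9
Height = 24
Area = width * height
= 9 * 24
= 216

216


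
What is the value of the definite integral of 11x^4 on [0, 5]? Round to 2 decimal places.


Find the antiderivative of 11x^4:
F(x) = 11/5 * x^5
Apply the Fundamental Theorem of Calculus:
F(5) - F(0)
= 11/5 * 5^5 - 11/5 * 0^5
= 11/5 * (3125 - 0)
= 11/5 * 3125
= 6875 = 6875.00

6875.00


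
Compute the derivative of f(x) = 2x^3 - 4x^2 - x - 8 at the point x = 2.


Differentiate f(x) = 2x^3 - 4x^2 - x - 8 term by term:
f'(x) = 6x^2 - 8x - 1
Substitute x = 2:
f'(2) = 6 * 2^2 - 8 * 2 - 1
= 24 - 16 - 1
= 7

7


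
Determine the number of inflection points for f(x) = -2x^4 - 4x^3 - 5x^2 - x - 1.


Inflection points occur where f''(x) = 0 and concavity changes.
f(x) = -2x^4 - 4x^3 - 5x^2 - x - 1
f'(x) = -8x^3 - 12x^2 - 10x - 1
f''(x) = -24x^2 - 24x - 10
This is a quadratic in x. Use the discriminant to count real roots.
Discriminant = (-24)^2 - 4 * (-24) * (-10)
= 576 - 960
= -384
Since discriminant < 0, f''(x) = 0 has no real solutions.
Number of inflection points: 0

0


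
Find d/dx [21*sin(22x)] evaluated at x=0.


Apply the chain rule to differentiate 21*sin(22x):
d/dx [21*sin(22x)]
= 21 * cos(22x) * d/dx(22x)
= 21 * 22 * cos(22x)
= 462 * cos(22x)
Evaluate at x = 0:
= 462 * cos(0)
= 462 * 1
= 462

462


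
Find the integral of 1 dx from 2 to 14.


The integral of a constant k over [a, b] equals k * (b - a).
integral from 2 to 14 of 1 dx
= 1 * (14 - 2)
= 1 * 12
= 12

12


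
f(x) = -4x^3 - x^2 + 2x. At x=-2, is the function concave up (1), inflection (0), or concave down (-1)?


Concavity is determined by the sign of f''(x).
f(x) = -4x^3 - x^2 + 2x
f'(x) = -12x^2 - 2x + 2
f''(x) = -24x - 2
f''(-2) = -24 * (-2) - 2
= 48 - 2
= 46
Since f''(-2) > 0, the function is concave up (1)

1


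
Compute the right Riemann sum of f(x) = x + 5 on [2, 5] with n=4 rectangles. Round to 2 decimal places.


Right Riemann sum uses right endpoints of each subinterval.
Interval: [2, 5], n = 4
dx = (5 - 2) / 4 = 3/4
Right endpoints: [11/4, 7/2, 17/4, 5]
f values: [31/4, 17/2, 37/4, 10]
Sum = dx * (sum of f values)
= 3/4 * 71/2
= 213/8 ≈ 26.63

26.63


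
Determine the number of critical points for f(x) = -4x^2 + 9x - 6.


Find where f'(x) = 0:
f'(x) = -8x + 9
Set f'(x) = 0:
-8x + 9 = 0
x = -9 / (-8) = 9/8
This is a linear equation in x, so there is exactly one solution.
Number of critical points: 1

1


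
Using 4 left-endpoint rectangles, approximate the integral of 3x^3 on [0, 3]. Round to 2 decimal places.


Left Riemann sum uses left endpoints of each subinterval.
Interval: [0, 3], n = 4
dx = (3 - 0) / 4 = 3/4
Left endpoints: [0, 3/4, 3/2, 9/4]
f values: [0, 81/64, 81/8, 2187/64]
Sum = dx * (sum of f values)
= 3/4 * 729/16
= 2187/64 ≈ 34.17

34.17


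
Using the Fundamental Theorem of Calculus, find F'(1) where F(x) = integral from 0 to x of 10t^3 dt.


By the Fundamental Theorem of Calculus (Part 1):
If F(x) = integral from 0 to x of f(t) dt, then F'(x) = f(x)
Here f(t) = 10t^3
So F'(x) = 10x^3
Evaluate at x = 1:
F'(1) = 10 * 1^3
= 10 * 1
= 10

10


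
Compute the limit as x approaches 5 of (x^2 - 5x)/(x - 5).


Direct substitution gives 0/0, so we factor the numerator.
Factor: (x^2 - 5x) = (x - 5)(x)
Cancel the common factor (x - 5):
(x^2 - 5x)/(x - 5) = (x)
Now substitute x = 5:
= (5) - (0) = 5

5


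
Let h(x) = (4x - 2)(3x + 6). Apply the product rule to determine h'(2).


Let u(x) = 4x - 2 and v(x) = 3x + 6
u'(x) = 4
v'(x) = 3
Product rule: h'(x) = u'(x)*v(x) + u(x)*v'(x)
= 4 * (3x + 6) + (4x - 2) * 3
At x = 2:
u(2) = 4 * 2 - 2 = 6
v(2) = 3 * 2 + 6 = 12
h'(2) = 4 * 12 + 6 * 3
= 48 + 18
= 66

66


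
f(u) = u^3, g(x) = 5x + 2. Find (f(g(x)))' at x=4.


Using the chain rule: (f(g(x)))' = f'(g(x)) * g'(x)
First, find g(4):
g(4) = 5 * 4 + 2 = 22
Next, f'(u) = 3u^2
And g'(x) = 5
So f'(g(4)) * g'(4)
= 3 * 22^2 * 5
= 3 * 484 * 5
= 7260

7260


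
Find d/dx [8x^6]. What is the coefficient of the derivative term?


We apply the power rule: d/dx [ax^n] = a*n * x^(n-1)
d/dx [8x^6]
= 8 * 6 * x^(6-1)
= 48x^5
The coefficient is 48

48


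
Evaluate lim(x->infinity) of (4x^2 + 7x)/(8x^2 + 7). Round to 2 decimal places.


For limits at infinity with equal-degree polynomials,
we compare leading coefficients.
Numerator leading term: 4x^2
Denominator leading term: 8x^2
Divide both by x^2:
lim = (4 + 7/x) / (8 + 7/x^2)
As x -> infinity, the 1/x and 1/x^2 terms vanish:
= 4/8 = 1/2 = 0.50

0.50


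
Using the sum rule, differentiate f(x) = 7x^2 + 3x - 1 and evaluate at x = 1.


Differentiate term by term using power and sum rules:
f(x) = 7x^2 + 3x - 1
f'(x) = 14x + 3
Substitute x = 1:
f'(1) = 14 * 1 + 3
= 14 + 3
= 17

17


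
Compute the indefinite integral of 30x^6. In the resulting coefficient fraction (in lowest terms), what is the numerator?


Apply the power rule for integration:
integral of ax^n dx = a/(n+1) * x^(n+1) + C
integral of 30x^6 dx
= 30/7 * x^7 + C
The coefficient in lowest terms is 30/7, and its numerator is 30

30


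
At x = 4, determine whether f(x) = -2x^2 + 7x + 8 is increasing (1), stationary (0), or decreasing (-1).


Compute f'(x) to determine behavior:
f'(x) = -4x + 7
f'(4) = -4 * 4 + 7
= -16 + 7
= -9
Since f'(4) < 0, the function is decreasing (-1)

-1


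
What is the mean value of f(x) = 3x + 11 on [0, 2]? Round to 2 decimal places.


Average value = 1/(b-a) * integral from a to b of f(x) dx
First compute the integral of 3x + 11:
F(x) = (3/2)x^2 + 11x
F(2) = 3/2 * 4 + 11 * 2 = 28
F(0) = 3/2 * 0 + 11 * 0 = 0
Integral = 28 - 0 = 28
Average = 28 / (2 - 0) = 28 / 2
= 14 = 14.00

14.00


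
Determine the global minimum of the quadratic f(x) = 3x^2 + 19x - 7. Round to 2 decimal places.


For a quadratic f(x) = ax^2 + bx + c with a > 0, the minimum is at the vertex.
Vertex x-coordinate: x = -b/(2a)
x = -(19) / (2 * 3)
x = -19/6
Substitute back to find the minimum value:
f(-19/6) = 3 * (-19/6)^2 + 19 * (-19/6) - 7
= 361/12 - 361/6 - 7
= -445/12 ≈ -37.08

-37.08


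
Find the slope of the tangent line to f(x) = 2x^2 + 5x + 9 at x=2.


The slope of the tangent line equals f'(x) at the point.
f(x) = 2x^2 + 5x + 9
f'(x) = 4x + 5
At x = 2:
f'(2) = 4 * 2 + 5
= 8 + 5
= 13

13


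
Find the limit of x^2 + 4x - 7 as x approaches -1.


Since polynomials are continuous, we use direct substitution.
lim(x->-1) of x^2 + 4x - 7
= 1 * (-1)^2 + 4 * (-1) - 7
= 1 - 4 - 7
= -10

-10


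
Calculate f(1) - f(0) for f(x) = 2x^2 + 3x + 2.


Net change = f(b) - f(a)
f(x) = 2x^2 + 3x + 2
Compute f(1):
f(1) = 2 * 1^2 + 3 * 1 + 2
= 2 + 3 + 2
= 7
Compute f(0):
f(0) = 2 * 0^2 + 3 * 0 + 2
= 0 + 0 + 2
= 2
Net change = 7 - 2 = 5

5


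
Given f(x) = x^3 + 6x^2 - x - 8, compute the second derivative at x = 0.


First derivative:
f'(x) = 3x^2 + 12x - 1
Second derivative:
f''(x) = 6x + 12
Substitute x = 0:
f''(0) = 6 * 0 + 12
= 0 + 12
= 12

12


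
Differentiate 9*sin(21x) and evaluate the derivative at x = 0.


Apply the chain rule to differentiate 9*sin(21x):
d/dx [9*sin(21x)]
= 9 * cos(21x) * d/dx(21x)
= 9 * 21 * cos(21x)
= 189 * cos(21x)
Evaluate at x = 0:
= 189 * cos(0)
= 189 * 1
= 189

189


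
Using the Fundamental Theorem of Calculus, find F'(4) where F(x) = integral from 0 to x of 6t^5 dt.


By the Fundamental Theorem of Calculus (Part 1):
If F(x) = integral from 0 to x of f(t) dt, then F'(x) = f(x)
Here f(t) = 6t^5
So F'(x) = 6x^5
Evaluate at x = 4:
F'(4) = 6 * 4^5
= 6 * 1024
= 6144

6144


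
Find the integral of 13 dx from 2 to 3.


The integral of a constant k over [a, b] equals k * (b - a).
integral from 2 to 3 of 13 dx
= 13 * (3 - 2)
= 13 * 1
= 13

13


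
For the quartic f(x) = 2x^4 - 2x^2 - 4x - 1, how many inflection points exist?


Inflection points occur where f''(x) = 0 and concavity changes.
f(x) = 2x^4 - 2x^2 - 4x - 1
f'(x) = 8x^3 - 4x - 4
f''(x) = 24x^2 - 4
This is a quadratic in x. Use the discriminant to count real roots.
Discriminant = (0)^2 - 4 * 24 * (-4)
= 0 - (-384)
= 384
Since discriminant > 0, f''(x) = 0 has 2 distinct real solutions.
A quadratic with two distinct real roots changes sign at each root, so concavity changes at both.
Number of inflection points: 2

2


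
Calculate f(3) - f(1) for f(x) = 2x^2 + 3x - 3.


Net change = f(b) - f(a)
f(x) = 2x^2 + 3x - 3
Compute f(3):
f(3) = 2 * 3^2 + 3 * 3 - 3
= 18 + 9 - 3
= 24
Compute f(1):
f(1) = 2 * 1^2 + 3 * 1 - 3
= 2 + 3 - 3
= 2
Net change = 24 - 2 = 22

22


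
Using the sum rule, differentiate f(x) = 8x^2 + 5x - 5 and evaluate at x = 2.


Differentiate term by term using power and sum rules:
f(x) = 8x^2 + 5x - 5
f'(x) = 16x + 5
Substitute x = 2:
f'(2) = 16 * 2 + 5
= 32 + 5
= 37

37


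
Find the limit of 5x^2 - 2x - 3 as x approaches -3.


Since polynomials are continuous, we use direct substitution.
lim(x->-3) of 5x^2 - 2x - 3
= 5 * (-3)^2 - 2 * (-3) - 3
= 45 + 6 - 3
= 48

48


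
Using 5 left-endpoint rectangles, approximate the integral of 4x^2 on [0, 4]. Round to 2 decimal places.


Left Riemann sum uses left endpoints of each subinterval.
Interval: [0, 4], n = 5
dx = (4 - 0) / 5 = 4/5
Left endpoints: [0, 4/5, 8/5, 12/5, 16/5]
f values: [0, 64/25, 256/25, 576/25, 1024/25]
Sum = dx * (sum of f values)
= 4/5 * 384/5
= 1536/25 = 61.44

61.44


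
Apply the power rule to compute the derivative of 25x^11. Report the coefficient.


We apply the power rule: d/dx [ax^n] = a*n * x^(n-1)
d/dx [25x^11]
= 25 * 11 * x^(11-1)
= 275x^10
The coefficient is 275

275


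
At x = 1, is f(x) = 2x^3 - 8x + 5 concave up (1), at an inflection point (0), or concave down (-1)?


Concavity is determined by the sign of f''(x).
f(x) = 2x^3 - 8x + 5
f'(x) = 6x^2 - 8
f''(x) = 12x
f''(1) = 12 * 1 + 0
= 12 + 0
= 12
Since f''(1) > 0, the function is concave up (1)

1


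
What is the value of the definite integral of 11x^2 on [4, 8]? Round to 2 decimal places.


Find the antiderivative of 11x^2:
F(x) = 11/3 * x^3
Apply the Fundamental Theorem of Calculus:
F(8) - F(4)
= 11/3 * 8^3 - 11/3 * 4^3
= 11/3 * (512 - 64)
= 11/3 * 448
= 4928/3 ≈ 1642.67

1642.67


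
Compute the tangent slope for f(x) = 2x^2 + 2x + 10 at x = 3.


The slope of the tangent line equals f'(x) at the point.
f(x) = 2x^2 + 2x + 10
f'(x) = 4x + 2
At x = 3:
f'(3) = 4 * 3 + 2
= 12 + 2
= 14

14
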